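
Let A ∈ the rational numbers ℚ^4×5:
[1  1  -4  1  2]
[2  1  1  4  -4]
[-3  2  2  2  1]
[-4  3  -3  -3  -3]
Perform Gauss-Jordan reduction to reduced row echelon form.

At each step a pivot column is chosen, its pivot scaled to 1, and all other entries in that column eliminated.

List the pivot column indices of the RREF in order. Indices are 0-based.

step 1: normalize row 0 (÷1) = (1, 1, -4, 1, 2)
  row 1: subtract 2×row0 = (0, -1, 9, 2, -8)
  row 2: subtract -3×row0 = (0, 5, -10, 5, 7)
  row 3: subtract -4×row0 = (0, 7, -19, 1, 5)
step 2: normalize row 1 (÷-1) = (0, 1, -9, -2, 8)
  row 0: subtract 1×row1 = (1, 0, 5, 3, -6)
  row 2: subtract 5×row1 = (0, 0, 35, 15, -33)
  row 3: subtract 7×row1 = (0, 0, 44, 15, -51)
step 3: normalize row 2 (÷35) = (0, 0, 1, 3/7, -33/35)
  row 0: subtract 5×row2 = (1, 0, 0, 6/7, -9/7)
  row 1: subtract -9×row2 = (0, 1, 0, 13/7, -17/35)
  row 3: subtract 44×row2 = (0, 0, 0, -27/7, -333/35)
step 4: normalize row 3 (÷-27/7) = (0, 0, 0, 1, 37/15)
  row 0: subtract 6/7×row3 = (1, 0, 0, 0, -17/5)
  row 1: subtract 13/7×row3 = (0, 1, 0, 0, -76/15)
  row 2: subtract 3/7×row3 = (0, 0, 1, 0, -2)

pivot columns: 0, 1, 2, 3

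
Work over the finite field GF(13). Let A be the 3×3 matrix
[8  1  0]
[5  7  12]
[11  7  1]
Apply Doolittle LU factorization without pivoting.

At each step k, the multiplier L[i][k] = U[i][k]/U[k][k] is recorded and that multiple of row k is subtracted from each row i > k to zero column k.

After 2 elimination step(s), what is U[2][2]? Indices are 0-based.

Step 1: pivot at (0,0) is 8.
  row1 ← row1 − (12)·row0  ⇒  L[1][0]=12, U row1=(0, 8, 12)
  row2 ← row2 − (3)·row0  ⇒  L[2][0]=3, U row2=(0, 4, 1)
Step 2: pivot at (1,1) is 8.
  row2 ← row2 − (7)·row1  ⇒  L[2][1]=7, U row2=(0, 0, 8)

U[2][2] = 8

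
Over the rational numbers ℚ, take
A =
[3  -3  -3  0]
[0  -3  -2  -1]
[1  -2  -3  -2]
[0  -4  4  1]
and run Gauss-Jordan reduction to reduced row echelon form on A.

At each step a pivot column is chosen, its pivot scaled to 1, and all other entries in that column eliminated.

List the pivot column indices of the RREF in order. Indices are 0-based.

pivot columns: 0, 1, 2, 3

[1] R0 /= 3  ⇒  (1, -1, -1, 0)
     R2 -= 1·R0  ⇒  (0, -1, -2, -2)
[2] R1 /= -3  ⇒  (0, 1, 2/3, 1/3)
     R0 -= -1·R1  ⇒  (1, 0, -1/3, 1/3)
     R2 -= -1·R1  ⇒  (0, 0, -4/3, -5/3)
     R3 -= -4·R1  ⇒  (0, 0, 20/3, 7/3)
[3] R2 /= -4/3  ⇒  (0, 0, 1, 5/4)
     R0 -= -1/3·R2  ⇒  (1, 0, 0, 3/4)
     R1 -= 2/3·R2  ⇒  (0, 1, 0, -1/2)
     R3 -= 20/3·R2  ⇒  (0, 0, 0, -6)
[4] R3 /= -6  ⇒  (0, 0, 0, 1)
     R0 -= 3/4·R3  ⇒  (1, 0, 0, 0)
     R1 -= -1/2·R3  ⇒  (0, 1, 0, 0)
     R2 -= 5/4·R3  ⇒  (0, 0, 1, 0)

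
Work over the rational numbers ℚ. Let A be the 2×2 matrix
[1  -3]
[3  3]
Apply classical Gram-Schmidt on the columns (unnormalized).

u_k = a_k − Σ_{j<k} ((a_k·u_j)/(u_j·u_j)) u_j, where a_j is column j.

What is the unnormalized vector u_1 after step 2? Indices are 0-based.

Step 1: u_0 = a_0 = (1, 3).
Step 2: u_1 = a_1 − (3/5)·u_0 = (-18/5, 6/5).

u_1 = (-18/5, 6/5)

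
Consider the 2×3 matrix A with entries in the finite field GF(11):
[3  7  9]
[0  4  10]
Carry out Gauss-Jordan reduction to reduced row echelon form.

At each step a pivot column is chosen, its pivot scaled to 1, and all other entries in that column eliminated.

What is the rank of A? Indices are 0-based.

rank = 2

step 1: normalize row 0 (÷3) = (1, 6, 3)
step 2: normalize row 1 (÷4) = (0, 1, 8)
  row 0: subtract 6×row1 = (1, 0, 10)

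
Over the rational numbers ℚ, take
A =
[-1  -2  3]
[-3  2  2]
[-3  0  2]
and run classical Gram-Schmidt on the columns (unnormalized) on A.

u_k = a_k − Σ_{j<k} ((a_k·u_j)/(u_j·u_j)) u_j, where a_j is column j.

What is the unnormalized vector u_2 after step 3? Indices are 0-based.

Step 1: u_0 = a_0 = (-1, -3, -3).
Step 2: u_1 = a_1 − (-4/19)·u_0 = (-42/19, 26/19, -12/19).
Step 3: u_2 = a_2 − (-15/19)·u_0 − (-49/68)·u_1 = (21/34, 21/34, -14/17).

u_2 = (21/34, 21/34, -14/17)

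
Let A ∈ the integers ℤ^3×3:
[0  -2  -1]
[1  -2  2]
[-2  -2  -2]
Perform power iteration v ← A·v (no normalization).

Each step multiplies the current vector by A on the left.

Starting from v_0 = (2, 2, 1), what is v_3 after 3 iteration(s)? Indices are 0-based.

v_0 = (2, 2, 1).
v_1 = A·v_0 = (-5, 0, -10).
v_2 = A·v_1 = (10, -25, 30).
v_3 = A·v_2 = (20, 120, -30).

v_3 = (20, 120, -30)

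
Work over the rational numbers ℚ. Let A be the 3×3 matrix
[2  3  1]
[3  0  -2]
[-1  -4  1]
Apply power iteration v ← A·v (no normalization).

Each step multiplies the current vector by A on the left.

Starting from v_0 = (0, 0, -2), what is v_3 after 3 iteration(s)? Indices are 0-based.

v_3 = (-10, 50, -14)

v_0 = (0, 0, -2).
v_1 = A·v_0 = (-2, 4, -2).
v_2 = A·v_1 = (6, -2, -16).
v_3 = A·v_2 = (-10, 50, -14).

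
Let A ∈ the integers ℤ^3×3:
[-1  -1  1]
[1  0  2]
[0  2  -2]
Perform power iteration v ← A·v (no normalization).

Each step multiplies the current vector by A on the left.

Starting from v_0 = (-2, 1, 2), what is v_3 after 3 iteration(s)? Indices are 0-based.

v_3 = (16, 9, -18)

v_0 = (-2, 1, 2).
v_1 = A·v_0 = (3, 2, -2).
v_2 = A·v_1 = (-7, -1, 8).
v_3 = A·v_2 = (16, 9, -18).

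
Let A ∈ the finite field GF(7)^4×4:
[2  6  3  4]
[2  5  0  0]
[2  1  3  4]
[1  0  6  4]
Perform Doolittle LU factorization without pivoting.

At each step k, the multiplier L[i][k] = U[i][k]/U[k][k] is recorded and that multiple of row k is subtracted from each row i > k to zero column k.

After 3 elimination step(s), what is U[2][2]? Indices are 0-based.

U[2][2] = 1

Step 1: pivot at (0,0) is 2.
  row1 ← row1 − (1)·row0  ⇒  L[1][0]=1, U row1=(0, 6, 4, 3)
  row2 ← row2 − (1)·row0  ⇒  L[2][0]=1, U row2=(0, 2, 0, 0)
  row3 ← row3 − (4)·row0  ⇒  L[3][0]=4, U row3=(0, 4, 1, 2)
Step 2: pivot at (1,1) is 6.
  row2 ← row2 − (5)·row1  ⇒  L[2][1]=5, U row2=(0, 0, 1, 6)
  row3 ← row3 − (3)·row1  ⇒  L[3][1]=3, U row3=(0, 0, 3, 0)
Step 3: pivot at (2,2) is 1.
  row3 ← row3 − (3)·row2  ⇒  L[3][2]=3, U row3=(0, 0, 0, 3)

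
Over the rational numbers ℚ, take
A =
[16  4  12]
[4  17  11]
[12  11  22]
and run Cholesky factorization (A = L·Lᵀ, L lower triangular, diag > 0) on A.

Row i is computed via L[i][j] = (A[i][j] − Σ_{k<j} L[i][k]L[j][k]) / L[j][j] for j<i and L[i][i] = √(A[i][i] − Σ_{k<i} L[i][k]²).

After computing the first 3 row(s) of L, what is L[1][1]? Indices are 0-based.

Step 1: L[0][0] = √(16) = 4.
  L[1][0] = (4) / L[0][0] = 1.
Step 2: L[1][1] = √(16) = 4.
  L[2][0] = (12) / L[0][0] = 3.
  L[2][1] = (8) / L[1][1] = 2.
Step 3: L[2][2] = √(9) = 3.

L[1][1] = 4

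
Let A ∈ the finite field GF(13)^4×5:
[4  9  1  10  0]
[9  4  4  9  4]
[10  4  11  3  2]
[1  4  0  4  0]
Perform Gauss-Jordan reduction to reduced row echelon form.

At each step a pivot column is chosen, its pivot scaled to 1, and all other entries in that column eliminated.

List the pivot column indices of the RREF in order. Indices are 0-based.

[1] R0 /= 4  ⇒  (1, 12, 10, 9, 0)
     R1 -= 9·R0  ⇒  (0, 0, 5, 6, 4)
     R2 -= 10·R0  ⇒  (0, 1, 2, 4, 2)
     R3 -= 1·R0  ⇒  (0, 5, 3, 8, 0)
[2] R1 <-> R2
[2] R1 /= 1  ⇒  (0, 1, 2, 4, 2)
     R0 -= 12·R1  ⇒  (1, 0, 12, 0, 2)
     R3 -= 5·R1  ⇒  (0, 0, 6, 1, 3)
[3] R2 /= 5  ⇒  (0, 0, 1, 9, 6)
     R0 -= 12·R2  ⇒  (1, 0, 0, 9, 8)
     R1 -= 2·R2  ⇒  (0, 1, 0, 12, 3)
     R3 -= 6·R2  ⇒  (0, 0, 0, 12, 6)
[4] R3 /= 12  ⇒  (0, 0, 0, 1, 7)
     R0 -= 9·R3  ⇒  (1, 0, 0, 0, 10)
     R1 -= 12·R3  ⇒  (0, 1, 0, 0, 10)
     R2 -= 9·R3  ⇒  (0, 0, 1, 0, 8)

pivot columns: 0, 1, 2, 3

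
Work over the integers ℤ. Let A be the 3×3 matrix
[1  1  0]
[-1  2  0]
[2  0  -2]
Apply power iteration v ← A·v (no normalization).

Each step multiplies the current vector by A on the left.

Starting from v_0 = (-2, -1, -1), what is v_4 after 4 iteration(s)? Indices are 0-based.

v_0 = (-2, -1, -1).
v_1 = A·v_0 = (-3, 0, -2).
v_2 = A·v_1 = (-3, 3, -2).
v_3 = A·v_2 = (0, 9, -2).
v_4 = A·v_3 = (9, 18, 4).

v_4 = (9, 18, 4)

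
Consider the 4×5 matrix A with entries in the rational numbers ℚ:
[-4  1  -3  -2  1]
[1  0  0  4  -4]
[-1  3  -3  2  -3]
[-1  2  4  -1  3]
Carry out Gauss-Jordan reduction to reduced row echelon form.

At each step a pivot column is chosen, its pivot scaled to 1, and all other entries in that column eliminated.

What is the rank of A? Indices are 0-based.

rank = 4

step 1: normalize row 0 (÷-4) = (1, -1/4, 3/4, 1/2, -1/4)
  row 1: subtract 1×row0 = (0, 1/4, -3/4, 7/2, -15/4)
  row 2: subtract -1×row0 = (0, 11/4, -9/4, 5/2, -13/4)
  row 3: subtract -1×row0 = (0, 7/4, 19/4, -1/2, 11/4)
step 2: normalize row 1 (÷1/4) = (0, 1, -3, 14, -15)
  row 0: subtract -1/4×row1 = (1, 0, 0, 4, -4)
  row 2: subtract 11/4×row1 = (0, 0, 6, -36, 38)
  row 3: subtract 7/4×row1 = (0, 0, 10, -25, 29)
step 3: normalize row 2 (÷6) = (0, 0, 1, -6, 19/3)
  row 1: subtract -3×row2 = (0, 1, 0, -4, 4)
  row 3: subtract 10×row2 = (0, 0, 0, 35, -103/3)
step 4: normalize row 3 (÷35) = (0, 0, 0, 1, -103/105)
  row 0: subtract 4×row3 = (1, 0, 0, 0, -8/105)
  row 1: subtract -4×row3 = (0, 1, 0, 0, 8/105)
  row 2: subtract -6×row3 = (0, 0, 1, 0, 47/105)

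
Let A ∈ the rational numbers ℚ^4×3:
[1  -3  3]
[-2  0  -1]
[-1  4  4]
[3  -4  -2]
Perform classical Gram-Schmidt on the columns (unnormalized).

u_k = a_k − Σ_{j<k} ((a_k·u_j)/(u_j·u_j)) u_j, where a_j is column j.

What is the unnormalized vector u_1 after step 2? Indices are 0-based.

Step 1: u_0 = a_0 = (1, -2, -1, 3).
Step 2: u_1 = a_1 − (-19/15)·u_0 = (-26/15, -38/15, 41/15, -1/5).

u_1 = (-26/15, -38/15, 41/15, -1/5)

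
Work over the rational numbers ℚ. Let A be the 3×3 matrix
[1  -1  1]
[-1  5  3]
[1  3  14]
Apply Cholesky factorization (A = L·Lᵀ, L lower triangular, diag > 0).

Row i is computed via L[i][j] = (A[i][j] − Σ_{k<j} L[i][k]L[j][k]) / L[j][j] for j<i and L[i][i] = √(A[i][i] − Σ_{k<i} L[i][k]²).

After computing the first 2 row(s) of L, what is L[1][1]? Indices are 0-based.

Step 1: L[0][0] = √(1) = 1.
  L[1][0] = (-1) / L[0][0] = -1.
Step 2: L[1][1] = √(4) = 2.

L[1][1] = 2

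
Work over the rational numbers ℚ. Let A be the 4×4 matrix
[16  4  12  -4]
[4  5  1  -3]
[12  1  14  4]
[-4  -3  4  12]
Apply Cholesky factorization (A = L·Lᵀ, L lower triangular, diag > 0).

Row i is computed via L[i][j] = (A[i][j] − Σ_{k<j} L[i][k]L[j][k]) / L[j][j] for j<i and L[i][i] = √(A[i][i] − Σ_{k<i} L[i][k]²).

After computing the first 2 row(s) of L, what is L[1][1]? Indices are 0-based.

L[1][1] = 2

Step 1: L[0][0] = √(16) = 4.
  L[1][0] = (4) / L[0][0] = 1.
Step 2: L[1][1] = √(4) = 2.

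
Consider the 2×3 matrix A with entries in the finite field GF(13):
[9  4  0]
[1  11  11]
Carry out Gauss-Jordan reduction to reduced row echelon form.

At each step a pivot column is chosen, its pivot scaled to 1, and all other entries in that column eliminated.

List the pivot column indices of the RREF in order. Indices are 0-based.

[1] R0 /= 9  ⇒  (1, 12, 0)
     R1 -= 1·R0  ⇒  (0, 12, 11)
[2] R1 /= 12  ⇒  (0, 1, 2)
     R0 -= 12·R1  ⇒  (1, 0, 2)

pivot columns: 0, 1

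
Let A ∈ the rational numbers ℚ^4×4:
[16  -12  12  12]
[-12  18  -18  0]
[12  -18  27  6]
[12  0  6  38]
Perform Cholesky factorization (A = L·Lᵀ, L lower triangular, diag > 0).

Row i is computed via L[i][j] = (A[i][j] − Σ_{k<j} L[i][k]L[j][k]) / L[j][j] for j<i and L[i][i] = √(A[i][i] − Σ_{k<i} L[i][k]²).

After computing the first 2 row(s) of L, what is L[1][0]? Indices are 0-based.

L[1][0] = -3

Step 1: L[0][0] = √(16) = 4.
  L[1][0] = (-12) / L[0][0] = -3.
Step 2: L[1][1] = √(9) = 3.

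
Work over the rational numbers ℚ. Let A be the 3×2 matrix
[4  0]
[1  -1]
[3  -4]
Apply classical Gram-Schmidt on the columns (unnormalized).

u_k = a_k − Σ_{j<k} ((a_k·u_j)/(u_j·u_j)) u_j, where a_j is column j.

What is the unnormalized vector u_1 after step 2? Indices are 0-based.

u_1 = (2, -1/2, -5/2)

Step 1: u_0 = a_0 = (4, 1, 3).
Step 2: u_1 = a_1 − (-1/2)·u_0 = (2, -1/2, -5/2).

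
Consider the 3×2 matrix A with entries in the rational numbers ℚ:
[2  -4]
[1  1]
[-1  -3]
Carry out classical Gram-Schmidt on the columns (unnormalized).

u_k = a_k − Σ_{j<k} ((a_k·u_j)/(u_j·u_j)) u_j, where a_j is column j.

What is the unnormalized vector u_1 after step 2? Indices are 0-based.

Step 1: u_0 = a_0 = (2, 1, -1).
Step 2: u_1 = a_1 − (-2/3)·u_0 = (-8/3, 5/3, -11/3).

u_1 = (-8/3, 5/3, -11/3)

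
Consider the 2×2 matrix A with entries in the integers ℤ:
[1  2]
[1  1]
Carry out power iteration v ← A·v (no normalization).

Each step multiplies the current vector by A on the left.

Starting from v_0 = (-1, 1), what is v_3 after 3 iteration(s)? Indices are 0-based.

v_0 = (-1, 1).
v_1 = A·v_0 = (1, 0).
v_2 = A·v_1 = (1, 1).
v_3 = A·v_2 = (3, 2).

v_3 = (3, 2)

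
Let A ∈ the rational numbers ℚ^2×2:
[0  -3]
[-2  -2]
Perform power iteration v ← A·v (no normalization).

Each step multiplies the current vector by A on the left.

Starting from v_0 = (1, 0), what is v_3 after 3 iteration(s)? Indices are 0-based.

v_0 = (1, 0).
v_1 = A·v_0 = (0, -2).
v_2 = A·v_1 = (6, 4).
v_3 = A·v_2 = (-12, -20).

v_3 = (-12, -20)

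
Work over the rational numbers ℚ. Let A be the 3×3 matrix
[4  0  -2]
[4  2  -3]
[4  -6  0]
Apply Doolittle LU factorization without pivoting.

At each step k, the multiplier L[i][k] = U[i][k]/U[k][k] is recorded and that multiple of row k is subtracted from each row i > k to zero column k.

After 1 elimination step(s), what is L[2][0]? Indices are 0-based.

L[2][0] = 1

k=0: U[0][0]=4
  eliminate (1,0): mult=1, new row 1: (0, 2, -1); set L[1][0]=1
  eliminate (2,0): mult=1, new row 2: (0, -6, 2); set L[2][0]=1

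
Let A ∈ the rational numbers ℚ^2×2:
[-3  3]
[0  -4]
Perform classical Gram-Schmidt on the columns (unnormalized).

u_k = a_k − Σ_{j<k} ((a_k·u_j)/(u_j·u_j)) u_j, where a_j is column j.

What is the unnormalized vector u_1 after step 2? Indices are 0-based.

u_1 = (0, -4)

Step 1: u_0 = a_0 = (-3, 0).
Step 2: u_1 = a_1 − (-1)·u_0 = (0, -4).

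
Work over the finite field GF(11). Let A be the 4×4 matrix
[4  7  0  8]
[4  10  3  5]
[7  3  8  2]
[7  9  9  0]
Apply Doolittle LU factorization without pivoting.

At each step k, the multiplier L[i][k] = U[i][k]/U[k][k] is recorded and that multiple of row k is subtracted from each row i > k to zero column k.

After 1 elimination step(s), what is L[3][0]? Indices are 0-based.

Step 1: pivot at (0,0) is 4.
  row1 ← row1 − (1)·row0  ⇒  L[1][0]=1, U row1=(0, 3, 3, 8)
  row2 ← row2 − (10)·row0  ⇒  L[2][0]=10, U row2=(0, 10, 8, 10)
  row3 ← row3 − (10)·row0  ⇒  L[3][0]=10, U row3=(0, 5, 9, 8)

L[3][0] = 10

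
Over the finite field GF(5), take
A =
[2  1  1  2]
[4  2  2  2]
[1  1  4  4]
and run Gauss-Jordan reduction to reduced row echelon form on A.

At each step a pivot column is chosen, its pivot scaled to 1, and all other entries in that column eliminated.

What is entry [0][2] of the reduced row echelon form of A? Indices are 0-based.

pivot(0,0)=2: scale R0 → (1, 3, 3, 1)
  clear (1,0): R1 −= (4)R0 → (0, 0, 0, 3)
  clear (2,0): R2 −= (1)R0 → (0, 3, 1, 3)
pivot(1,1): swap R1↔R2
pivot(1,1)=3: scale R1 → (0, 1, 2, 1)
  clear (0,1): R0 −= (3)R1 → (1, 0, 2, 3)
col 2: no nonzero at/below row 2; advance.
pivot(2,3)=3: scale R2 → (0, 0, 0, 1)
  clear (0,3): R0 −= (3)R2 → (1, 0, 2, 0)
  clear (1,3): R1 −= (1)R2 → (0, 1, 2, 0)

M[0][2] = 2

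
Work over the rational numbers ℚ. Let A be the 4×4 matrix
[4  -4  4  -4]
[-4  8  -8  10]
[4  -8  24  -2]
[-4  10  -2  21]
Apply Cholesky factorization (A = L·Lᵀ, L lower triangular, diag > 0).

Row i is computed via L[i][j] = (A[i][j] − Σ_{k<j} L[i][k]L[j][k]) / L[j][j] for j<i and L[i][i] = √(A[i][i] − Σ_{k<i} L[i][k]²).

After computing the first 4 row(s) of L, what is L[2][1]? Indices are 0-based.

Step 1: L[0][0] = √(4) = 2.
  L[1][0] = (-4) / L[0][0] = -2.
Step 2: L[1][1] = √(4) = 2.
  L[2][0] = (4) / L[0][0] = 2.
  L[2][1] = (-4) / L[1][1] = -2.
Step 3: L[2][2] = √(16) = 4.
  L[3][0] = (-4) / L[0][0] = -2.
  L[3][1] = (6) / L[1][1] = 3.
  L[3][2] = (8) / L[2][2] = 2.
Step 4: L[3][3] = √(4) = 2.

L[2][1] = -2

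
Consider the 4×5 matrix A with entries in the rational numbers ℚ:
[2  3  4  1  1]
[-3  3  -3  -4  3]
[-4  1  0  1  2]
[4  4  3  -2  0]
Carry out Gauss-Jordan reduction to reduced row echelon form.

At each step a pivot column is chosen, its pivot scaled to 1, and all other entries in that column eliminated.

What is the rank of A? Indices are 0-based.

rank = 4

[1] R0 /= 2  ⇒  (1, 3/2, 2, 1/2, 1/2)
     R1 -= -3·R0  ⇒  (0, 15/2, 3, -5/2, 9/2)
     R2 -= -4·R0  ⇒  (0, 7, 8, 3, 4)
     R3 -= 4·R0  ⇒  (0, -2, -5, -4, -2)
[2] R1 /= 15/2  ⇒  (0, 1, 2/5, -1/3, 3/5)
     R0 -= 3/2·R1  ⇒  (1, 0, 7/5, 1, -2/5)
     R2 -= 7·R1  ⇒  (0, 0, 26/5, 16/3, -1/5)
     R3 -= -2·R1  ⇒  (0, 0, -21/5, -14/3, -4/5)
[3] R2 /= 26/5  ⇒  (0, 0, 1, 40/39, -1/26)
     R0 -= 7/5·R2  ⇒  (1, 0, 0, -17/39, -9/26)
     R1 -= 2/5·R2  ⇒  (0, 1, 0, -29/39, 8/13)
     R3 -= -21/5·R2  ⇒  (0, 0, 0, -14/39, -25/26)
[4] R3 /= -14/39  ⇒  (0, 0, 0, 1, 75/28)
     R0 -= -17/39·R3  ⇒  (1, 0, 0, 0, 23/28)
     R1 -= -29/39·R3  ⇒  (0, 1, 0, 0, 73/28)
     R2 -= 40/39·R3  ⇒  (0, 0, 1, 0, -39/14)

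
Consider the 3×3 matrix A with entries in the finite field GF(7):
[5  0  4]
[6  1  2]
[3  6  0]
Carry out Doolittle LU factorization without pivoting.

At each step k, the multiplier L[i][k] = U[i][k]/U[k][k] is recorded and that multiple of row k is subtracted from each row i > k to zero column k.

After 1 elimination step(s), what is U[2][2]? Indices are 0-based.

U[2][2] = 6

k=0: U[0][0]=5
  eliminate (1,0): mult=4, new row 1: (0, 1, 0); set L[1][0]=4
  eliminate (2,0): mult=2, new row 2: (0, 6, 6); set L[2][0]=2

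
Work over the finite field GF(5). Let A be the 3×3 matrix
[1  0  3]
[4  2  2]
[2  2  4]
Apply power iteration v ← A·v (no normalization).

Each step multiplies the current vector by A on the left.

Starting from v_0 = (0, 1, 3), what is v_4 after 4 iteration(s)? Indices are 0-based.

v_0 = (0, 1, 3).
v_1 = A·v_0 = (4, 3, 4).
v_2 = A·v_1 = (1, 0, 0).
v_3 = A·v_2 = (1, 4, 2).
v_4 = A·v_3 = (2, 1, 3).

v_4 = (2, 1, 3)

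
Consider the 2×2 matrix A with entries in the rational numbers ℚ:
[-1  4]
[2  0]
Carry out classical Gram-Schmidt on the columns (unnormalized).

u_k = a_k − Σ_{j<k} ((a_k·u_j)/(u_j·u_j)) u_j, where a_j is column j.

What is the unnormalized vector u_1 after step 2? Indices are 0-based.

Step 1: u_0 = a_0 = (-1, 2).
Step 2: u_1 = a_1 − (-4/5)·u_0 = (16/5, 8/5).

u_1 = (16/5, 8/5)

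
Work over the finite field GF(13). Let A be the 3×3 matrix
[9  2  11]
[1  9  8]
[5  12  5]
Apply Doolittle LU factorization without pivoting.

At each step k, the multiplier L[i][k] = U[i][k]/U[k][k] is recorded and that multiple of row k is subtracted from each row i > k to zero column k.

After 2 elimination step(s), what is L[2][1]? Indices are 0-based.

[col 0] pivot 9
  R1 -= 3*R0 → (0, 3, 1)  (L[1][0] := 3)
  R2 -= 2*R0 → (0, 8, 9)  (L[2][0] := 2)
[col 1] pivot 3
  R2 -= 7*R1 → (0, 0, 2)  (L[2][1] := 7)

L[2][1] = 7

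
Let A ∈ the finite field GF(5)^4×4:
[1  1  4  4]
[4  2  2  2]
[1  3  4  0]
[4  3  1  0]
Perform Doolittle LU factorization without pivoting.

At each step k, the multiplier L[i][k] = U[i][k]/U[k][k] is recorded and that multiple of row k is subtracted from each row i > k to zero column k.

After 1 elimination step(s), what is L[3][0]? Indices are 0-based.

[col 0] pivot 1
  R1 -= 4*R0 → (0, 3, 1, 1)  (L[1][0] := 4)
  R2 -= 1*R0 → (0, 2, 0, 1)  (L[2][0] := 1)
  R3 -= 4*R0 → (0, 4, 0, 4)  (L[3][0] := 4)

L[3][0] = 4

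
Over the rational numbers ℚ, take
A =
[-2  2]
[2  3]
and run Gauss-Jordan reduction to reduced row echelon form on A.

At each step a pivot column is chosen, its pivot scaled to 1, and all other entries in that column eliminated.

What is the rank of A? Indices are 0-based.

step 1: normalize row 0 (÷-2) = (1, -1)
  row 1: subtract 2×row0 = (0, 5)
step 2: normalize row 1 (÷5) = (0, 1)
  row 0: subtract -1×row1 = (1, 0)

rank = 2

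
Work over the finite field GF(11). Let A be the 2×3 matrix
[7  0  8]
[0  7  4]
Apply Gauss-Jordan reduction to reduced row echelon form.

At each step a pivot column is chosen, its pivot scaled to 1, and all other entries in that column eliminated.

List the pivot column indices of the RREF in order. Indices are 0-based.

pivot columns: 0, 1

[1] R0 /= 7  ⇒  (1, 0, 9)
[2] R1 /= 7  ⇒  (0, 1, 10)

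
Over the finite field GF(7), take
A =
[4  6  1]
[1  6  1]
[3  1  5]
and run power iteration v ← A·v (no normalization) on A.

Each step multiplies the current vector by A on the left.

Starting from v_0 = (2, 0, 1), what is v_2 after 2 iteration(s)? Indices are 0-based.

v_0 = (2, 0, 1).
v_1 = A·v_0 = (2, 3, 4).
v_2 = A·v_1 = (2, 3, 1).

v_2 = (2, 3, 1)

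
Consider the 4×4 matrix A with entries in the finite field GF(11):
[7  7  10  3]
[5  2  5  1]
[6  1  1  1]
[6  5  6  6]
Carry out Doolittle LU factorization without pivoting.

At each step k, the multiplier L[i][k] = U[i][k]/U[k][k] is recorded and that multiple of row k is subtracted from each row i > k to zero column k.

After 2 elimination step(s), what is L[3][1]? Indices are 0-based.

Step 1: pivot at (0,0) is 7.
  row1 ← row1 − (7)·row0  ⇒  L[1][0]=7, U row1=(0, 8, 1, 2)
  row2 ← row2 − (4)·row0  ⇒  L[2][0]=4, U row2=(0, 6, 5, 0)
  row3 ← row3 − (4)·row0  ⇒  L[3][0]=4, U row3=(0, 10, 10, 5)
Step 2: pivot at (1,1) is 8.
  row2 ← row2 − (9)·row1  ⇒  L[2][1]=9, U row2=(0, 0, 7, 4)
  row3 ← row3 − (4)·row1  ⇒  L[3][1]=4, U row3=(0, 0, 6, 8)

L[3][1] = 4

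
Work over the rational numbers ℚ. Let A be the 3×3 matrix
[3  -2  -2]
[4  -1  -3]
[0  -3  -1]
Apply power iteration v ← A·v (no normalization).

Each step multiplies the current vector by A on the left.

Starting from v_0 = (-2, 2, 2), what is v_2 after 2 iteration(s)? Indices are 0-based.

v_2 = (6, -16, 56)

v_0 = (-2, 2, 2).
v_1 = A·v_0 = (-14, -16, -8).
v_2 = A·v_1 = (6, -16, 56).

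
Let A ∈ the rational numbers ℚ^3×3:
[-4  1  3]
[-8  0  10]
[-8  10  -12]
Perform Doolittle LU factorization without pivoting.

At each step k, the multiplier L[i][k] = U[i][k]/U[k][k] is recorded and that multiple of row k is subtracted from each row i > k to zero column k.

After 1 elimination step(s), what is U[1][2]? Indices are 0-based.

U[1][2] = 4

Step 1: pivot at (0,0) is -4.
  row1 ← row1 − (2)·row0  ⇒  L[1][0]=2, U row1=(0, -2, 4)
  row2 ← row2 − (2)·row0  ⇒  L[2][0]=2, U row2=(0, 8, -18)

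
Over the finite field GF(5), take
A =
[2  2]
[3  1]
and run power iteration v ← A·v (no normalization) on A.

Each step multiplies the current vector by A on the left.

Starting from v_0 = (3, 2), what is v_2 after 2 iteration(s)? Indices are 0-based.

v_2 = (2, 1)

v_0 = (3, 2).
v_1 = A·v_0 = (0, 1).
v_2 = A·v_1 = (2, 1).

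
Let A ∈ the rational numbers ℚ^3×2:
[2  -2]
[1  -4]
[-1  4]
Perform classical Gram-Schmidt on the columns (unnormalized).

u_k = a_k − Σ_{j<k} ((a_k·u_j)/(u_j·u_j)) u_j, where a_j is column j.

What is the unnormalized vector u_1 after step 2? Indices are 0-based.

Step 1: u_0 = a_0 = (2, 1, -1).
Step 2: u_1 = a_1 − (-2)·u_0 = (2, -2, 2).

u_1 = (2, -2, 2)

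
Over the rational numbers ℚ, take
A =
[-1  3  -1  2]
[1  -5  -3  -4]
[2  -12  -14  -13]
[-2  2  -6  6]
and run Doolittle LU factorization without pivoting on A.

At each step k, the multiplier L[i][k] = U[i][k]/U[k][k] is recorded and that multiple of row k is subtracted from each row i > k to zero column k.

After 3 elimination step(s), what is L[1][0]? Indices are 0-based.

k=0: U[0][0]=-1
  eliminate (1,0): mult=-1, new row 1: (0, -2, -4, -2); set L[1][0]=-1
  eliminate (2,0): mult=-2, new row 2: (0, -6, -16, -9); set L[2][0]=-2
  eliminate (3,0): mult=2, new row 3: (0, -4, -4, 2); set L[3][0]=2
k=1: U[1][1]=-2
  eliminate (2,1): mult=3, new row 2: (0, 0, -4, -3); set L[2][1]=3
  eliminate (3,1): mult=2, new row 3: (0, 0, 4, 6); set L[3][1]=2
k=2: U[2][2]=-4
  eliminate (3,2): mult=-1, new row 3: (0, 0, 0, 3); set L[3][2]=-1

L[1][0] = -1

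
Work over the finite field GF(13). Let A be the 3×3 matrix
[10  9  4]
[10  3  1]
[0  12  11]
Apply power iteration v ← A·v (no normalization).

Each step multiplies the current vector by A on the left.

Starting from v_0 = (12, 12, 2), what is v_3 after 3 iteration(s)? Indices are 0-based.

v_0 = (12, 12, 2).
v_1 = A·v_0 = (2, 2, 10).
v_2 = A·v_1 = (0, 10, 4).
v_3 = A·v_2 = (2, 8, 8).

v_3 = (2, 8, 8)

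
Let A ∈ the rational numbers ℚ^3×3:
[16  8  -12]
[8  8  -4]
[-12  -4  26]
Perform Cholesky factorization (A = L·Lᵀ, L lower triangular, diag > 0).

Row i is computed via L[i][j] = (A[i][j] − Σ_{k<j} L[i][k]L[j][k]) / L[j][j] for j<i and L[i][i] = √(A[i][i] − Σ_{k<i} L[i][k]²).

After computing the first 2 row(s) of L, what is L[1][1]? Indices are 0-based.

Step 1: L[0][0] = √(16) = 4.
  L[1][0] = (8) / L[0][0] = 2.
Step 2: L[1][1] = √(4) = 2.

L[1][1] = 2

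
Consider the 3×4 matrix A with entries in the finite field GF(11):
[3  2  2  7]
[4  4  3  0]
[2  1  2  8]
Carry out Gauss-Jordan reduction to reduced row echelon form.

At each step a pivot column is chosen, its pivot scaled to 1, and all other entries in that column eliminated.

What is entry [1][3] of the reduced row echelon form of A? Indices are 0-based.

[1] R0 /= 3  ⇒  (1, 8, 8, 6)
     R1 -= 4·R0  ⇒  (0, 5, 4, 9)
     R2 -= 2·R0  ⇒  (0, 7, 8, 7)
[2] R1 /= 5  ⇒  (0, 1, 3, 4)
     R0 -= 8·R1  ⇒  (1, 0, 6, 7)
     R2 -= 7·R1  ⇒  (0, 0, 9, 1)
[3] R2 /= 9  ⇒  (0, 0, 1, 5)
     R0 -= 6·R2  ⇒  (1, 0, 0, 10)
     R1 -= 3·R2  ⇒  (0, 1, 0, 0)

M[1][3] = 0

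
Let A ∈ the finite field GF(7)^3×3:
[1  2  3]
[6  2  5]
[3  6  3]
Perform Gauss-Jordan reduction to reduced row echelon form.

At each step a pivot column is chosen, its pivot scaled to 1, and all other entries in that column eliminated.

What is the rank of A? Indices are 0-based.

step 1: normalize row 0 (÷1) = (1, 2, 3)
  row 1: subtract 6×row0 = (0, 4, 1)
  row 2: subtract 3×row0 = (0, 0, 1)
step 2: normalize row 1 (÷4) = (0, 1, 2)
  row 0: subtract 2×row1 = (1, 0, 6)
step 3: normalize row 2 (÷1) = (0, 0, 1)
  row 0: subtract 6×row2 = (1, 0, 0)
  row 1: subtract 2×row2 = (0, 1, 0)

rank = 3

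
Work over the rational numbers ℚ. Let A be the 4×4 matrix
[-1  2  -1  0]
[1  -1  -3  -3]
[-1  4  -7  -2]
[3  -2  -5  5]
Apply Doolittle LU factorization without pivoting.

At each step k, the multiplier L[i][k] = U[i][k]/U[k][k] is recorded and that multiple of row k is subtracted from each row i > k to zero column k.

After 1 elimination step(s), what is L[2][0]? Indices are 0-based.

Step 1: pivot at (0,0) is -1.
  row1 ← row1 − (-1)·row0  ⇒  L[1][0]=-1, U row1=(0, 1, -4, -3)
  row2 ← row2 − (1)·row0  ⇒  L[2][0]=1, U row2=(0, 2, -6, -2)
  row3 ← row3 − (-3)·row0  ⇒  L[3][0]=-3, U row3=(0, 4, -8, 5)

L[2][0] = 1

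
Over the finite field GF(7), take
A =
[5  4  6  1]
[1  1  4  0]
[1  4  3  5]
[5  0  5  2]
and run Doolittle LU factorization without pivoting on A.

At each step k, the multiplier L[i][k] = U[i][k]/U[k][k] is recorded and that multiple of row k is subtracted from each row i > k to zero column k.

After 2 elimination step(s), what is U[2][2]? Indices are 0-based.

U[2][2] = 6

Step 1: pivot at (0,0) is 5.
  row1 ← row1 − (3)·row0  ⇒  L[1][0]=3, U row1=(0, 3, 0, 4)
  row2 ← row2 − (3)·row0  ⇒  L[2][0]=3, U row2=(0, 6, 6, 2)
  row3 ← row3 − (1)·row0  ⇒  L[3][0]=1, U row3=(0, 3, 6, 1)
Step 2: pivot at (1,1) is 3.
  row2 ← row2 − (2)·row1  ⇒  L[2][1]=2, U row2=(0, 0, 6, 1)
  row3 ← row3 − (1)·row1  ⇒  L[3][1]=1, U row3=(0, 0, 6, 4)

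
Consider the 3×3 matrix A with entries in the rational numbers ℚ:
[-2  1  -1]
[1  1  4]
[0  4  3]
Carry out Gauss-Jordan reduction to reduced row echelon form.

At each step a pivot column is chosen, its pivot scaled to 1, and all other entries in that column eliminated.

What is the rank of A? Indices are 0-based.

rank = 3

pivot(0,0)=-2: scale R0 → (1, -1/2, 1/2)
  clear (1,0): R1 −= (1)R0 → (0, 3/2, 7/2)
pivot(1,1)=3/2: scale R1 → (0, 1, 7/3)
  clear (0,1): R0 −= (-1/2)R1 → (1, 0, 5/3)
  clear (2,1): R2 −= (4)R1 → (0, 0, -19/3)
pivot(2,2)=-19/3: scale R2 → (0, 0, 1)
  clear (0,2): R0 −= (5/3)R2 → (1, 0, 0)
  clear (1,2): R1 −= (7/3)R2 → (0, 1, 0)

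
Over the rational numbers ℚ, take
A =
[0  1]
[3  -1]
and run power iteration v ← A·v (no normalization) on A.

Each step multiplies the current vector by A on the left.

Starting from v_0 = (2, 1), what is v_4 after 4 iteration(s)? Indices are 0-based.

v_0 = (2, 1).
v_1 = A·v_0 = (1, 5).
v_2 = A·v_1 = (5, -2).
v_3 = A·v_2 = (-2, 17).
v_4 = A·v_3 = (17, -23).

v_4 = (17, -23)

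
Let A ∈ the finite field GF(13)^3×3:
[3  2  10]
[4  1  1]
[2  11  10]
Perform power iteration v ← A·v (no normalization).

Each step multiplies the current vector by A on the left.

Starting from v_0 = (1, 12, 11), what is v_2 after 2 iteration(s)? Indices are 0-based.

v_0 = (1, 12, 11).
v_1 = A·v_0 = (7, 1, 10).
v_2 = A·v_1 = (6, 0, 8).

v_2 = (6, 0, 8)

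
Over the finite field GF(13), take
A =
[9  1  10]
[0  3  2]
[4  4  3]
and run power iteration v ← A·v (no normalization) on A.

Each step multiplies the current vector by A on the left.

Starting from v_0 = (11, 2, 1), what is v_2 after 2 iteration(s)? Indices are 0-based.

v_2 = (10, 4, 4)

v_0 = (11, 2, 1).
v_1 = A·v_0 = (7, 8, 3).
v_2 = A·v_1 = (10, 4, 4).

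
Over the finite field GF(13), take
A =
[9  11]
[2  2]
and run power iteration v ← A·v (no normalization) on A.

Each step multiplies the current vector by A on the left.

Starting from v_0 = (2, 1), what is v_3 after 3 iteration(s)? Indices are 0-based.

v_3 = (8, 1)

v_0 = (2, 1).
v_1 = A·v_0 = (3, 6).
v_2 = A·v_1 = (2, 5).
v_3 = A·v_2 = (8, 1).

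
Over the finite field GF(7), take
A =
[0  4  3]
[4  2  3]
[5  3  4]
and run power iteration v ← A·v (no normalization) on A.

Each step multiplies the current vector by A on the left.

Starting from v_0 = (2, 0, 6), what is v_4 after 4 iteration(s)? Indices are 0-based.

v_4 = (3, 0, 5)

v_0 = (2, 0, 6).
v_1 = A·v_0 = (4, 5, 6).
v_2 = A·v_1 = (3, 2, 3).
v_3 = A·v_2 = (3, 4, 5).
v_4 = A·v_3 = (3, 0, 5).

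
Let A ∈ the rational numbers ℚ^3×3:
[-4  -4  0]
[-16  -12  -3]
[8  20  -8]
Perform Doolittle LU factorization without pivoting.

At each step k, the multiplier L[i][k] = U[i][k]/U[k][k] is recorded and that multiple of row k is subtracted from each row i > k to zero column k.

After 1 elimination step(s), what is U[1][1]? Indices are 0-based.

Step 1: pivot at (0,0) is -4.
  row1 ← row1 − (4)·row0  ⇒  L[1][0]=4, U row1=(0, 4, -3)
  row2 ← row2 − (-2)·row0  ⇒  L[2][0]=-2, U row2=(0, 12, -8)

U[1][1] = 4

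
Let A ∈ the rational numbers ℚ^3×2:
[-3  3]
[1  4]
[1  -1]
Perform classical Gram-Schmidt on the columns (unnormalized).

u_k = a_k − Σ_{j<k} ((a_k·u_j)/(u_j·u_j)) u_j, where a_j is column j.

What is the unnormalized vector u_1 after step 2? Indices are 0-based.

u_1 = (15/11, 50/11, -5/11)

Step 1: u_0 = a_0 = (-3, 1, 1).
Step 2: u_1 = a_1 − (-6/11)·u_0 = (15/11, 50/11, -5/11).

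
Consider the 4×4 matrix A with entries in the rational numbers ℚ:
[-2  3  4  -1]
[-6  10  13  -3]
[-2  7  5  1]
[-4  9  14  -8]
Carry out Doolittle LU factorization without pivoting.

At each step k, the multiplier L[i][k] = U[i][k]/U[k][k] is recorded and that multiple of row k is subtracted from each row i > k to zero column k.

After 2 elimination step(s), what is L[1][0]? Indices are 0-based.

[col 0] pivot -2
  R1 -= 3*R0 → (0, 1, 1, 0)  (L[1][0] := 3)
  R2 -= 1*R0 → (0, 4, 1, 2)  (L[2][0] := 1)
  R3 -= 2*R0 → (0, 3, 6, -6)  (L[3][0] := 2)
[col 1] pivot 1
  R2 -= 4*R1 → (0, 0, -3, 2)  (L[2][1] := 4)
  R3 -= 3*R1 → (0, 0, 3, -6)  (L[3][1] := 3)

L[1][0] = 3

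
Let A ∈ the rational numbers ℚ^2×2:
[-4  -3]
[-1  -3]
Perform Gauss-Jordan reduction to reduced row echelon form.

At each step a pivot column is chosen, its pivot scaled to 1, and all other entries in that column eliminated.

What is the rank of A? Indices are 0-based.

rank = 2

step 1: normalize row 0 (÷-4) = (1, 3/4)
  row 1: subtract -1×row0 = (0, -9/4)
step 2: normalize row 1 (÷-9/4) = (0, 1)
  row 0: subtract 3/4×row1 = (1, 0)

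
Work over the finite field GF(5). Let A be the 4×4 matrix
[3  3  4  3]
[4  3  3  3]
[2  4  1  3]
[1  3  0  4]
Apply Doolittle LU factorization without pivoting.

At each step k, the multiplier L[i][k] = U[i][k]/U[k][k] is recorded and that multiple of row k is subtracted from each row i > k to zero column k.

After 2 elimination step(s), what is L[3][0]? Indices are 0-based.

L[3][0] = 2

Step 1: pivot at (0,0) is 3.
  row1 ← row1 − (3)·row0  ⇒  L[1][0]=3, U row1=(0, 4, 1, 4)
  row2 ← row2 − (4)·row0  ⇒  L[2][0]=4, U row2=(0, 2, 0, 1)
  row3 ← row3 − (2)·row0  ⇒  L[3][0]=2, U row3=(0, 2, 2, 3)
Step 2: pivot at (1,1) is 4.
  row2 ← row2 − (3)·row1  ⇒  L[2][1]=3, U row2=(0, 0, 2, 4)
  row3 ← row3 − (3)·row1  ⇒  L[3][1]=3, U row3=(0, 0, 4, 1)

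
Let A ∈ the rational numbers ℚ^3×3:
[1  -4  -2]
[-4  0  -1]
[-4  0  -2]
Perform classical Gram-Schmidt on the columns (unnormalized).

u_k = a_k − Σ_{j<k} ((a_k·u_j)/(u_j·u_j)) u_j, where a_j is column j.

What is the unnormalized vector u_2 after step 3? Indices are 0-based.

u_2 = (0, 1/2, -1/2)

Step 1: u_0 = a_0 = (1, -4, -4).
Step 2: u_1 = a_1 − (-4/33)·u_0 = (-128/33, -16/33, -16/33).
Step 3: u_2 = a_2 − (10/33)·u_0 − (19/32)·u_1 = (0, 1/2, -1/2).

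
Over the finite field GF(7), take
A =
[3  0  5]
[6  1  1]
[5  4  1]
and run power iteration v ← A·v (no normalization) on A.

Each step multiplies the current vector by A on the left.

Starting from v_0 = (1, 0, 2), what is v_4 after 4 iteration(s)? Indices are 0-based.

v_0 = (1, 0, 2).
v_1 = A·v_0 = (6, 1, 0).
v_2 = A·v_1 = (4, 2, 6).
v_3 = A·v_2 = (0, 4, 6).
v_4 = A·v_3 = (2, 3, 1).

v_4 = (2, 3, 1)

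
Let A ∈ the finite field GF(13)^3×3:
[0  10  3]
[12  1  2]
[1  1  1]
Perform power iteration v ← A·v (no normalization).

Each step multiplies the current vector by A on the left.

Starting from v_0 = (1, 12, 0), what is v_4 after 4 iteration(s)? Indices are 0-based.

v_4 = (7, 3, 11)

v_0 = (1, 12, 0).
v_1 = A·v_0 = (3, 11, 0).
v_2 = A·v_1 = (6, 8, 1).
v_3 = A·v_2 = (5, 4, 2).
v_4 = A·v_3 = (7, 3, 11).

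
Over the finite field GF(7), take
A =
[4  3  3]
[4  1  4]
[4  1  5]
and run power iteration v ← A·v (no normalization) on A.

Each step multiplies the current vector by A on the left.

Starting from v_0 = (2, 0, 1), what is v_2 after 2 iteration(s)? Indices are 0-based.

v_2 = (0, 3, 2)

v_0 = (2, 0, 1).
v_1 = A·v_0 = (4, 5, 6).
v_2 = A·v_1 = (0, 3, 2).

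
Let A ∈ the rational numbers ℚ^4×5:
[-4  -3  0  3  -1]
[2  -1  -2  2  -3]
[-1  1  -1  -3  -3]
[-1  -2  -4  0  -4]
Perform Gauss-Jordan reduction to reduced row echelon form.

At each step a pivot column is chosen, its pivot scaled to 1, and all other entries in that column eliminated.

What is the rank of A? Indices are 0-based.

rank = 4

[1] R0 /= -4  ⇒  (1, 3/4, 0, -3/4, 1/4)
     R1 -= 2·R0  ⇒  (0, -5/2, -2, 7/2, -7/2)
     R2 -= -1·R0  ⇒  (0, 7/4, -1, -15/4, -11/4)
     R3 -= -1·R0  ⇒  (0, -5/4, -4, -3/4, -15/4)
[2] R1 /= -5/2  ⇒  (0, 1, 4/5, -7/5, 7/5)
     R0 -= 3/4·R1  ⇒  (1, 0, -3/5, 3/10, -4/5)
     R2 -= 7/4·R1  ⇒  (0, 0, -12/5, -13/10, -26/5)
     R3 -= -5/4·R1  ⇒  (0, 0, -3, -5/2, -2)
[3] R2 /= -12/5  ⇒  (0, 0, 1, 13/24, 13/6)
     R0 -= -3/5·R2  ⇒  (1, 0, 0, 5/8, 1/2)
     R1 -= 4/5·R2  ⇒  (0, 1, 0, -11/6, -1/3)
     R3 -= -3·R2  ⇒  (0, 0, 0, -7/8, 9/2)
[4] R3 /= -7/8  ⇒  (0, 0, 0, 1, -36/7)
     R0 -= 5/8·R3  ⇒  (1, 0, 0, 0, 26/7)
     R1 -= -11/6·R3  ⇒  (0, 1, 0, 0, -205/21)
     R2 -= 13/24·R3  ⇒  (0, 0, 1, 0, 104/21)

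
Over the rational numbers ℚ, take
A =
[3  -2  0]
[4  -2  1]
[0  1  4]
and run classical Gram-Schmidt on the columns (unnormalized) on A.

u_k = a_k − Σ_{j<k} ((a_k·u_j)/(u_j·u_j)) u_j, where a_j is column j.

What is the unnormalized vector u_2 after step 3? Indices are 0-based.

Step 1: u_0 = a_0 = (3, 4, 0).
Step 2: u_1 = a_1 − (-14/25)·u_0 = (-8/25, 6/25, 1).
Step 3: u_2 = a_2 − (4/25)·u_0 − (106/29)·u_1 = (20/29, -15/29, 10/29).

u_2 = (20/29, -15/29, 10/29)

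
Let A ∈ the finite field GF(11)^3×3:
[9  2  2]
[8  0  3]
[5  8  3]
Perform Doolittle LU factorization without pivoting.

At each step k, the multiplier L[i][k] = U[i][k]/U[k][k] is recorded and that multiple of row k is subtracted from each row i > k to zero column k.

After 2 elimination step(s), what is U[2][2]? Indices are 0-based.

[col 0] pivot 9
  R1 -= 7*R0 → (0, 8, 0)  (L[1][0] := 7)
  R2 -= 3*R0 → (0, 2, 8)  (L[2][0] := 3)
[col 1] pivot 8
  R2 -= 3*R1 → (0, 0, 8)  (L[2][1] := 3)

U[2][2] = 8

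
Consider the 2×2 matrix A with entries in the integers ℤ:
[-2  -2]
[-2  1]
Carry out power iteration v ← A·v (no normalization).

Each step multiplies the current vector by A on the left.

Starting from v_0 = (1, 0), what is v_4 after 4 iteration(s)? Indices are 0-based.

v_0 = (1, 0).
v_1 = A·v_0 = (-2, -2).
v_2 = A·v_1 = (8, 2).
v_3 = A·v_2 = (-20, -14).
v_4 = A·v_3 = (68, 26).

v_4 = (68, 26)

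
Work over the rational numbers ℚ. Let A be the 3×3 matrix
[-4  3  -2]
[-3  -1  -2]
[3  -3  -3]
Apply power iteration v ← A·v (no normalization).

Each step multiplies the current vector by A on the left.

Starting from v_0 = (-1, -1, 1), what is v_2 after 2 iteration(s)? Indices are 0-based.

v_0 = (-1, -1, 1).
v_1 = A·v_0 = (-1, 2, -3).
v_2 = A·v_1 = (16, 7, 0).

v_2 = (16, 7, 0)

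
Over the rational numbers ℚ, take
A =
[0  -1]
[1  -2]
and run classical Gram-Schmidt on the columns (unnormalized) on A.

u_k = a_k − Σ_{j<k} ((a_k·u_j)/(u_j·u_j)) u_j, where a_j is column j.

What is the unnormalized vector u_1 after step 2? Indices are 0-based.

Step 1: u_0 = a_0 = (0, 1).
Step 2: u_1 = a_1 − (-2)·u_0 = (-1, 0).

u_1 = (-1, 0)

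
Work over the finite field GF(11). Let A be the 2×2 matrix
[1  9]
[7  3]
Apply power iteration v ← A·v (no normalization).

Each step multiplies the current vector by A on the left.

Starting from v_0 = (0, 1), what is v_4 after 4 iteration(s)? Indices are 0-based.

v_4 = (1, 10)

v_0 = (0, 1).
v_1 = A·v_0 = (9, 3).
v_2 = A·v_1 = (3, 6).
v_3 = A·v_2 = (2, 6).
v_4 = A·v_3 = (1, 10).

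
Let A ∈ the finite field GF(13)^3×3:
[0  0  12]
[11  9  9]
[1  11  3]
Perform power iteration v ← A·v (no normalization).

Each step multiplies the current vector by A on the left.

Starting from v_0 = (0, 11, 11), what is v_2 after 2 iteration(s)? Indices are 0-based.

v_0 = (0, 11, 11).
v_1 = A·v_0 = (2, 3, 11).
v_2 = A·v_1 = (2, 5, 3).

v_2 = (2, 5, 3)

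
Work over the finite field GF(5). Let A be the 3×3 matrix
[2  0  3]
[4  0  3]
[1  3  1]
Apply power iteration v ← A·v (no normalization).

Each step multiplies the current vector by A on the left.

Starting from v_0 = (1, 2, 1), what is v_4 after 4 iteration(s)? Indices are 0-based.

v_4 = (0, 0, 4)

v_0 = (1, 2, 1).
v_1 = A·v_0 = (0, 2, 3).
v_2 = A·v_1 = (4, 4, 4).
v_3 = A·v_2 = (0, 3, 0).
v_4 = A·v_3 = (0, 0, 4).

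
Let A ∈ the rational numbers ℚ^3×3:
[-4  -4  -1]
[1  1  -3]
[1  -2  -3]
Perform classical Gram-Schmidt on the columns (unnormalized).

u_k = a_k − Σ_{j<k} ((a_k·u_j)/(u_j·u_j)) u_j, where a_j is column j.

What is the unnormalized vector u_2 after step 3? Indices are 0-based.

Step 1: u_0 = a_0 = (-4, 1, 1).
Step 2: u_1 = a_1 − (5/6)·u_0 = (-2/3, 1/6, -17/6).
Step 3: u_2 = a_2 − (-1/9)·u_0 − (52/51)·u_1 = (-13/17, -52/17, 0).

u_2 = (-13/17, -52/17, 0)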